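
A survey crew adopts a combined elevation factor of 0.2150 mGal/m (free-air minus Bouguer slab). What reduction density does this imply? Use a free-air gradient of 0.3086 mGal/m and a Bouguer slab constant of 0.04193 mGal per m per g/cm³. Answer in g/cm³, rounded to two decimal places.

2.23

0.2150 = 0.3086 − 0.04193 × ρ
ρ = (0.3086 − 0.2150) / 0.04193 = 2.23 g/cm³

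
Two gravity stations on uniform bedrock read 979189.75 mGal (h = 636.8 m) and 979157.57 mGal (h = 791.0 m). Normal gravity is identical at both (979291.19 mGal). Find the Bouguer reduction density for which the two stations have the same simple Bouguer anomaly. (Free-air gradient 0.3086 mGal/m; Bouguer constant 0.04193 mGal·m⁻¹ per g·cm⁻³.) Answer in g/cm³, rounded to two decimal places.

Δg_obs = 979157.57 − 979189.75 = -32.18 mGal over Δh = 791.0 − 636.8 = 154.2 m
Equal Bouguer anomalies ⇒ Δg_obs + (0.3086 − 0.04193ρ)·Δh = 0
0.3086 − 0.04193ρ = −Δg_obs/Δh = 0.20869
ρ = (0.3086 − 0.20869) / 0.04193 = 2.38 g/cm³

2.38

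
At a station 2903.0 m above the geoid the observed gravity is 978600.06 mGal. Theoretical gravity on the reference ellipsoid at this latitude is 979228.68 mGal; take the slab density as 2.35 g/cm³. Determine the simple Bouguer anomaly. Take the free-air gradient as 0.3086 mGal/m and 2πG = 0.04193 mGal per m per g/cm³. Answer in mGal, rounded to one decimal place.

Free-air correction = 0.3086 × 2903.0 = 895.87 mGal
Free-air anomaly = 978600.06 − 979228.68 + (895.87) = 267.25 mGal
Bouguer slab correction = 0.04193 × 2.35 × 2903.0 = 286.05 mGal
Simple Bouguer anomaly = 267.25 − (286.05) = -18.80 mGal

-18.8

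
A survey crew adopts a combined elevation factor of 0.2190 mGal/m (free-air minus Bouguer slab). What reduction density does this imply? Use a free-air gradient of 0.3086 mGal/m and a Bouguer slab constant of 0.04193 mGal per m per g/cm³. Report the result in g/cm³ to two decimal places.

0.2190 = 0.3086 − 0.04193 × ρ
ρ = (0.3086 − 0.2190) / 0.04193 = 2.14 g/cm³

2.14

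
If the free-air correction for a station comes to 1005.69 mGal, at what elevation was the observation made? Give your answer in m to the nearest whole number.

h = 1005.69 / 0.3086 = 3258.88 m

3259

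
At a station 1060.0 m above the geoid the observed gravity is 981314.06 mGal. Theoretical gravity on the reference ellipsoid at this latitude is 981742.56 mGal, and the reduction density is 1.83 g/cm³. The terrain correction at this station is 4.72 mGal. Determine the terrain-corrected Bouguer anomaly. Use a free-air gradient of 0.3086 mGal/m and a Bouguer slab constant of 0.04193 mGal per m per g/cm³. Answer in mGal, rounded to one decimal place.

Free-air correction = 0.3086 × 1060.0 = 327.12 mGal
Free-air anomaly = 981314.06 − 981742.56 + (327.12) = -101.38 mGal
Bouguer slab correction = 0.04193 × 1.83 × 1060.0 = 81.34 mGal
Simple Bouguer anomaly = -101.38 − (81.34) = -182.72 mGal
Complete Bouguer anomaly = -182.72 + 4.72 = -178.00 mGal

-178.0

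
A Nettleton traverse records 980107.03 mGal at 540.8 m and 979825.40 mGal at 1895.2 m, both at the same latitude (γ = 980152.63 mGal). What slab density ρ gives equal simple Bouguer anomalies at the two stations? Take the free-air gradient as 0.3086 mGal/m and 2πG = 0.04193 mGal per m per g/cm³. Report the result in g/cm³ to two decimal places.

Δg_obs = 979825.40 − 980107.03 = -281.63 mGal over Δh = 1895.2 − 540.8 = 1354.4 m
Equal Bouguer anomalies ⇒ Δg_obs + (0.3086 − 0.04193ρ)·Δh = 0
0.3086 − 0.04193ρ = −Δg_obs/Δh = 0.20794
ρ = (0.3086 − 0.20794) / 0.04193 = 2.40 g/cm³

2.40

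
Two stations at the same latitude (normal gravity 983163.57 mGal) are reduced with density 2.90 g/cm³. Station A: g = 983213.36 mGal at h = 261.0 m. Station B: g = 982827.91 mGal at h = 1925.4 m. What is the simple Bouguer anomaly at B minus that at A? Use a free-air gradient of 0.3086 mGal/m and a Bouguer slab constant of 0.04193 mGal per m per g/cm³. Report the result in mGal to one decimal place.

-74.2

Δg_SB(A) = 983213.36 − 983163.57 + 0.3086×261.0 − 0.04193×2.90×261.0 = 98.60 mGal
Δg_SB(B) = 982827.91 − 983163.57 + 0.3086×1925.4 − 0.04193×2.90×1925.4 = 24.40 mGal
Difference = 24.40 − (98.60) = -74.20 mGal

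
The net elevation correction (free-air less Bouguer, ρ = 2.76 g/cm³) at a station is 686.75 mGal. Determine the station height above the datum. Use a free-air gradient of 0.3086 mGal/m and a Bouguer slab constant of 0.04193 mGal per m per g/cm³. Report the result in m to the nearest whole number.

Combined gradient = 0.3086 − 0.04193 × 2.76 = 0.1928732 mGal/m
h = 686.75 / 0.1928732 = 3560.63 m

3561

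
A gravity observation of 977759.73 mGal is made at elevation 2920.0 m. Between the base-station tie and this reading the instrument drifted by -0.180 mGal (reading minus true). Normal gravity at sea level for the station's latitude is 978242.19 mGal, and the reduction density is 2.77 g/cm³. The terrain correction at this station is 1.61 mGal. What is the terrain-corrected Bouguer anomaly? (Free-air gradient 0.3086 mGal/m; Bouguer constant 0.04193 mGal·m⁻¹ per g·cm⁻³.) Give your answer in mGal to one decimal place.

81.3

Drift-corrected reading = 977759.73 − (-0.180) = 977759.910 mGal
Free-air correction = 0.3086 × 2920.0 = 901.11 mGal
Free-air anomaly = 977759.910 − 978242.19 + (901.11) = 418.830 mGal
Bouguer slab correction = 0.04193 × 2.77 × 2920.0 = 339.15 mGal
Simple Bouguer anomaly = 418.830 − (339.15) = 79.680 mGal
Complete Bouguer anomaly = 79.680 + 1.61 = 81.290 mGal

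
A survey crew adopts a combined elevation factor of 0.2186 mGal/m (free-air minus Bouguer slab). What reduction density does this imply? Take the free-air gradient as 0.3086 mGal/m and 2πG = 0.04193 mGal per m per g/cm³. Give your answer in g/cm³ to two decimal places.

0.2186 = 0.3086 − 0.04193 × ρ
ρ = (0.3086 − 0.2186) / 0.04193 = 2.15 g/cm³

2.15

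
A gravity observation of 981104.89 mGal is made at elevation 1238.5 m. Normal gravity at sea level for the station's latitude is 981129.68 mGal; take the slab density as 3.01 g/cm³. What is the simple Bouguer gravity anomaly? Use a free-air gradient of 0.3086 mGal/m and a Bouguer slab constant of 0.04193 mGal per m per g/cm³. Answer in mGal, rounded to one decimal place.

Free-air correction = 0.3086 × 1238.5 = 382.20 mGal
Free-air anomaly = 981104.89 − 981129.68 + (382.20) = 357.41 mGal
Bouguer slab correction = 0.04193 × 3.01 × 1238.5 = 156.31 mGal
Simple Bouguer anomaly = 357.41 − (156.31) = 201.10 mGal

201.1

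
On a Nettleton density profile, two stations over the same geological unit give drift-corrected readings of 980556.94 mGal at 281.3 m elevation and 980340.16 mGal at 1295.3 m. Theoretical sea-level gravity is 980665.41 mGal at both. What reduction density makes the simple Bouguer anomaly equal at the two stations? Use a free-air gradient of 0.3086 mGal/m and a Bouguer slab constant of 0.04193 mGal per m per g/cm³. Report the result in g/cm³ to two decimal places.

Δg_obs = 980340.16 − 980556.94 = -216.78 mGal over Δh = 1295.3 − 281.3 = 1014.0 m
Equal Bouguer anomalies ⇒ Δg_obs + (0.3086 − 0.04193ρ)·Δh = 0
0.3086 − 0.04193ρ = −Δg_obs/Δh = 0.21379
ρ = (0.3086 − 0.21379) / 0.04193 = 2.26 g/cm³

2.26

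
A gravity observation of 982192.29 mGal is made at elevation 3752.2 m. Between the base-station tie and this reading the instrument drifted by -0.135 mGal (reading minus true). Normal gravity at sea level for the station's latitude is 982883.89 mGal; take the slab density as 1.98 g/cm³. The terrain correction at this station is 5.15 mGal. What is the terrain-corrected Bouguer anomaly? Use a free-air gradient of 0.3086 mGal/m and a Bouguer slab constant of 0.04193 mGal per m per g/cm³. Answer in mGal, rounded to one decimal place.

Drift-corrected reading = 982192.29 − (-0.135) = 982192.425 mGal
Free-air correction = 0.3086 × 3752.2 = 1157.93 mGal
Free-air anomaly = 982192.425 − 982883.89 + (1157.93) = 466.465 mGal
Bouguer slab correction = 0.04193 × 1.98 × 3752.2 = 311.51 mGal
Simple Bouguer anomaly = 466.465 − (311.51) = 154.955 mGal
Complete Bouguer anomaly = 154.955 + 5.15 = 160.105 mGal

160.1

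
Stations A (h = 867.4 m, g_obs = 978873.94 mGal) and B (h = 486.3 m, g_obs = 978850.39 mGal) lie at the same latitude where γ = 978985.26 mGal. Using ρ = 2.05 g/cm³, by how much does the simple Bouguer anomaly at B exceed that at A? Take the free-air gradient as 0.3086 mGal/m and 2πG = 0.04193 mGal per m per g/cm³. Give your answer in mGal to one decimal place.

-108.4

Δg_SB(A) = 978873.94 − 978985.26 + 0.3086×867.4 − 0.04193×2.05×867.4 = 81.80 mGal
Δg_SB(B) = 978850.39 − 978985.26 + 0.3086×486.3 − 0.04193×2.05×486.3 = -26.60 mGal
Difference = -26.60 − (81.80) = -108.40 mGal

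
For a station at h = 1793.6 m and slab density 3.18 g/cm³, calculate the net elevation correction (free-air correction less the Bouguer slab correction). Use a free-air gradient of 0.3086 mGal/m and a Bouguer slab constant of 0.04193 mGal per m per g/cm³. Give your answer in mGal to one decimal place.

314.4

Combined gradient = 0.3086 − 0.04193 × 3.18 = 0.1752626 mGal/m
Combined elevation correction = 0.1752626 × 1793.6 = 314.4 mGal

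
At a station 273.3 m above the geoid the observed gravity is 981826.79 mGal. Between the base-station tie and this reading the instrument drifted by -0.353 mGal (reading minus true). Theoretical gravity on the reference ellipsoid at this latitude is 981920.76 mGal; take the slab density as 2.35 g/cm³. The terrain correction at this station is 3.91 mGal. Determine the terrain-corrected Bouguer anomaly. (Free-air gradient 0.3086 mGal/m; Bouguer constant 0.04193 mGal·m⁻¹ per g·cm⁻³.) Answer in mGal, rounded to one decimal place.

-32.3

Drift-corrected reading = 981826.79 − (-0.353) = 981827.143 mGal
Free-air correction = 0.3086 × 273.3 = 84.34 mGal
Free-air anomaly = 981827.143 − 981920.76 + (84.34) = -9.277 mGal
Bouguer slab correction = 0.04193 × 2.35 × 273.3 = 26.93 mGal
Simple Bouguer anomaly = -9.277 − (26.93) = -36.207 mGal
Complete Bouguer anomaly = -36.207 + 3.91 = -32.297 mGal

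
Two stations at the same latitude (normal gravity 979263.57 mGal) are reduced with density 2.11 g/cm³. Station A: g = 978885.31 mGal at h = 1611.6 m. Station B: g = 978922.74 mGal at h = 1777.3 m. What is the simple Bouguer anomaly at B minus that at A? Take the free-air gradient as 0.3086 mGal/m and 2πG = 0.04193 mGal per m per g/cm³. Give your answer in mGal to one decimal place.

73.9

Δg_SB(A) = 978885.31 − 979263.57 + 0.3086×1611.6 − 0.04193×2.11×1611.6 = -23.50 mGal
Δg_SB(B) = 978922.74 − 979263.57 + 0.3086×1777.3 − 0.04193×2.11×1777.3 = 50.40 mGal
Difference = 50.40 − (-23.50) = 73.90 mGal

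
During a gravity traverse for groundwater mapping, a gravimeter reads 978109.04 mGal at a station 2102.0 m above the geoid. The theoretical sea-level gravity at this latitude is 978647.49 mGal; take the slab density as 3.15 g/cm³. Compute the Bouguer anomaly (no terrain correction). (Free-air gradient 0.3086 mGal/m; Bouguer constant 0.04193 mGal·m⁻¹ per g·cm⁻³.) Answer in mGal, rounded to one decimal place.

-167.4

Free-air correction = 0.3086 × 2102.0 = 648.68 mGal
Free-air anomaly = 978109.04 − 978647.49 + (648.68) = 110.23 mGal
Bouguer slab correction = 0.04193 × 3.15 × 2102.0 = 277.63 mGal
Simple Bouguer anomaly = 110.23 − (277.63) = -167.40 mGal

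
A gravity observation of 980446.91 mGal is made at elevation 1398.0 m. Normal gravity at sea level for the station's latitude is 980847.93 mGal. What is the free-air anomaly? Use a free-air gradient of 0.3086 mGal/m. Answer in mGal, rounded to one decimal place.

30.4

Free-air correction = 0.3086 × 1398.0 = 431.42 mGal
Free-air anomaly = 980446.91 − 980847.93 + (431.42) = 30.40 mGal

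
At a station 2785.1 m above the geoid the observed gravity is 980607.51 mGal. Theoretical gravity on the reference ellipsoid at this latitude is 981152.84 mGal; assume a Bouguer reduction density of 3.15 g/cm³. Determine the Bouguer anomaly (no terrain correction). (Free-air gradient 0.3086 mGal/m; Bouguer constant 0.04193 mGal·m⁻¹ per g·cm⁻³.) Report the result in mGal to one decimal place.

-53.7

Free-air correction = 0.3086 × 2785.1 = 859.48 mGal
Free-air anomaly = 980607.51 − 981152.84 + (859.48) = 314.15 mGal
Bouguer slab correction = 0.04193 × 3.15 × 2785.1 = 367.85 mGal
Simple Bouguer anomaly = 314.15 − (367.85) = -53.70 mGal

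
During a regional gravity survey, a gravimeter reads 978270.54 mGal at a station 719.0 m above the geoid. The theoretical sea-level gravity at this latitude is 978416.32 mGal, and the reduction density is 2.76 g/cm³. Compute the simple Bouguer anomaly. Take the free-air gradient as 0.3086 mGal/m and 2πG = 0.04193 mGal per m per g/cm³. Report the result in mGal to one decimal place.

Free-air correction = 0.3086 × 719.0 = 221.88 mGal
Free-air anomaly = 978270.54 − 978416.32 + (221.88) = 76.10 mGal
Bouguer slab correction = 0.04193 × 2.76 × 719.0 = 83.21 mGal
Simple Bouguer anomaly = 76.10 − (83.21) = -7.11 mGal

-7.1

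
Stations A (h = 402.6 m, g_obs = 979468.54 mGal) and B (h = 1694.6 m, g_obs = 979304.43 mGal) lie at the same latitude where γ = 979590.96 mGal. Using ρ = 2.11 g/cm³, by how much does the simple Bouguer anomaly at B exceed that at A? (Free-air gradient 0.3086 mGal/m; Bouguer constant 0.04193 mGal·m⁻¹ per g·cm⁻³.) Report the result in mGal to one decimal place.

Δg_SB(A) = 979468.54 − 979590.96 + 0.3086×402.6 − 0.04193×2.11×402.6 = -33.80 mGal
Δg_SB(B) = 979304.43 − 979590.96 + 0.3086×1694.6 − 0.04193×2.11×1694.6 = 86.50 mGal
Difference = 86.50 − (-33.80) = 120.30 mGal

120.3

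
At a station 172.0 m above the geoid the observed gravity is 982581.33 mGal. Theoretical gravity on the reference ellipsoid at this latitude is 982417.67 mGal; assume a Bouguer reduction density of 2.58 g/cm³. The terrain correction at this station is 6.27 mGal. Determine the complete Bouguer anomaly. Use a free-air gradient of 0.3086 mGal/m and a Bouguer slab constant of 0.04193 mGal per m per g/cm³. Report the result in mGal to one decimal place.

204.4

Free-air correction = 0.3086 × 172.0 = 53.08 mGal
Free-air anomaly = 982581.33 − 982417.67 + (53.08) = 216.74 mGal
Bouguer slab correction = 0.04193 × 2.58 × 172.0 = 18.61 mGal
Simple Bouguer anomaly = 216.74 − (18.61) = 198.13 mGal
Complete Bouguer anomaly = 198.13 + 6.27 = 204.40 mGal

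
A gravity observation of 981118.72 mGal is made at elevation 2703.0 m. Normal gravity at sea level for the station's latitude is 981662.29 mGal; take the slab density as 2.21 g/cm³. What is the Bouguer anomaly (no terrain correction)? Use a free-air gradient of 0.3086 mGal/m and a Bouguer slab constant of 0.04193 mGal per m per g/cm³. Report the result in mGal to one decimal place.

40.1

Free-air correction = 0.3086 × 2703.0 = 834.15 mGal
Free-air anomaly = 981118.72 − 981662.29 + (834.15) = 290.58 mGal
Bouguer slab correction = 0.04193 × 2.21 × 2703.0 = 250.47 mGal
Simple Bouguer anomaly = 290.58 − (250.47) = 40.11 mGal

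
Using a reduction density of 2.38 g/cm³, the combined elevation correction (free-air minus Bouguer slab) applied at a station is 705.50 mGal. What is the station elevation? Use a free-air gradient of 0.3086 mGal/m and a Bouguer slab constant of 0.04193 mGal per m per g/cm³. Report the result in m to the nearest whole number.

3379

Combined gradient = 0.3086 − 0.04193 × 2.38 = 0.2088066 mGal/m
h = 705.50 / 0.2088066 = 3378.72 m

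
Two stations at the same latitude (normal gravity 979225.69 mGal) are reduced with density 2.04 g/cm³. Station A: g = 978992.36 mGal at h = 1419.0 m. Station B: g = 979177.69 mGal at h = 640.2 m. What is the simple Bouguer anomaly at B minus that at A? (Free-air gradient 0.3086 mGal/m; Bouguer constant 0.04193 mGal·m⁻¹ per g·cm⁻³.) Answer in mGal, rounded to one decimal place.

11.6

Δg_SB(A) = 978992.36 − 979225.69 + 0.3086×1419.0 − 0.04193×2.04×1419.0 = 83.20 mGal
Δg_SB(B) = 979177.69 − 979225.69 + 0.3086×640.2 − 0.04193×2.04×640.2 = 94.80 mGal
Difference = 94.80 − (83.20) = 11.60 mGal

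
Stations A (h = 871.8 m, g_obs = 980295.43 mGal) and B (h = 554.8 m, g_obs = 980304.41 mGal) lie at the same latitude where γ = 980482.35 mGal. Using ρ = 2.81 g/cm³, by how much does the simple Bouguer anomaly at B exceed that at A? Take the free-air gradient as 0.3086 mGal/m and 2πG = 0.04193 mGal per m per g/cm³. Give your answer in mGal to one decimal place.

Δg_SB(A) = 980295.43 − 980482.35 + 0.3086×871.8 − 0.04193×2.81×871.8 = -20.60 mGal
Δg_SB(B) = 980304.41 − 980482.35 + 0.3086×554.8 − 0.04193×2.81×554.8 = -72.10 mGal
Difference = -72.10 − (-20.60) = -51.50 mGal

-51.5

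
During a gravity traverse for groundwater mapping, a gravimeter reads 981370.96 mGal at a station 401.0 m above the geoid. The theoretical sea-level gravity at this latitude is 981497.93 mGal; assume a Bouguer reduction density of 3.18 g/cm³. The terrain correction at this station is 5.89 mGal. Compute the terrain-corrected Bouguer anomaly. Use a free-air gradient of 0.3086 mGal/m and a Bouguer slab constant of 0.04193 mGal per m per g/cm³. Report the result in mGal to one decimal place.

-50.8

Free-air correction = 0.3086 × 401.0 = 123.75 mGal
Free-air anomaly = 981370.96 − 981497.93 + (123.75) = -3.22 mGal
Bouguer slab correction = 0.04193 × 3.18 × 401.0 = 53.47 mGal
Simple Bouguer anomaly = -3.22 − (53.47) = -56.69 mGal
Complete Bouguer anomaly = -56.69 + 5.89 = -50.80 mGal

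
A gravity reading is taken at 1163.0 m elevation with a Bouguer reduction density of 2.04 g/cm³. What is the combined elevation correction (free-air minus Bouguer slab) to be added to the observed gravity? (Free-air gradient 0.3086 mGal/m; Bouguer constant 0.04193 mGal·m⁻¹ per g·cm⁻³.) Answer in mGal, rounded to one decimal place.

259.4

Combined gradient = 0.3086 − 0.04193 × 2.04 = 0.2230628 mGal/m
Combined elevation correction = 0.2230628 × 1163.0 = 259.4 mGal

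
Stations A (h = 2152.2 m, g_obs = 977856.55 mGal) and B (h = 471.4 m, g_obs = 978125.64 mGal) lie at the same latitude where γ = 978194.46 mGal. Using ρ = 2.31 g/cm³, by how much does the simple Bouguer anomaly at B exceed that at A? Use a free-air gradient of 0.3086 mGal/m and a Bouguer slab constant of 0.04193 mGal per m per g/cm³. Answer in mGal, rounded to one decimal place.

Δg_SB(A) = 977856.55 − 978194.46 + 0.3086×2152.2 − 0.04193×2.31×2152.2 = 117.80 mGal
Δg_SB(B) = 978125.64 − 978194.46 + 0.3086×471.4 − 0.04193×2.31×471.4 = 31.00 mGal
Difference = 31.00 − (117.80) = -86.80 mGal

-86.8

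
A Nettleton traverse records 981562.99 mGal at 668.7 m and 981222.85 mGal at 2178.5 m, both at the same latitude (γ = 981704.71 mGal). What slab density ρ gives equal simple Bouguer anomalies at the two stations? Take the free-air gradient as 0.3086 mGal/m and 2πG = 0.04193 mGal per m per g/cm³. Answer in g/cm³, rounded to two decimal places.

1.99

Δg_obs = 981222.85 − 981562.99 = -340.14 mGal over Δh = 2178.5 − 668.7 = 1509.8 m
Equal Bouguer anomalies ⇒ Δg_obs + (0.3086 − 0.04193ρ)·Δh = 0
0.3086 − 0.04193ρ = −Δg_obs/Δh = 0.22529
ρ = (0.3086 − 0.22529) / 0.04193 = 1.99 g/cm³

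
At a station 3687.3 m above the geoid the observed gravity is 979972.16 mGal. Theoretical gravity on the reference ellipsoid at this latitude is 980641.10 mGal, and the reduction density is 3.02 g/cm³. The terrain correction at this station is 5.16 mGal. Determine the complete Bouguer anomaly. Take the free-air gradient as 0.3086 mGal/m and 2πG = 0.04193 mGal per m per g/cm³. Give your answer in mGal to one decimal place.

7.2

Free-air correction = 0.3086 × 3687.3 = 1137.90 mGal
Free-air anomaly = 979972.16 − 980641.10 + (1137.90) = 468.96 mGal
Bouguer slab correction = 0.04193 × 3.02 × 3687.3 = 466.92 mGal
Simple Bouguer anomaly = 468.96 − (466.92) = 2.04 mGal
Complete Bouguer anomaly = 2.04 + 5.16 = 7.20 mGal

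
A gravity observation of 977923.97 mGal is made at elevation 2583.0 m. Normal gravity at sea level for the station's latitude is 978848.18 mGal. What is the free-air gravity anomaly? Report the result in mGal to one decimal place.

-127.1

Free-air correction = 0.3086 × 2583.0 = 797.11 mGal
Free-air anomaly = 977923.97 − 978848.18 + (797.11) = -127.10 mGal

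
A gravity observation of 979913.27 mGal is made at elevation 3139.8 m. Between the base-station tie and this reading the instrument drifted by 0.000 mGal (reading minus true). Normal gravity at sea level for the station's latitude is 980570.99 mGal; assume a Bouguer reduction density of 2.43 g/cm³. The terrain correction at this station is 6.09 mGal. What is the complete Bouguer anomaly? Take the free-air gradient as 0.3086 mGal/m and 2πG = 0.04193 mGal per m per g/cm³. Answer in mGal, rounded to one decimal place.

Drift-corrected reading = 979913.27 − (0.000) = 979913.270 mGal
Free-air correction = 0.3086 × 3139.8 = 968.94 mGal
Free-air anomaly = 979913.270 − 980570.99 + (968.94) = 311.220 mGal
Bouguer slab correction = 0.04193 × 2.43 × 3139.8 = 319.91 mGal
Simple Bouguer anomaly = 311.220 − (319.91) = -8.690 mGal
Complete Bouguer anomaly = -8.690 + 6.09 = -2.600 mGal

-2.6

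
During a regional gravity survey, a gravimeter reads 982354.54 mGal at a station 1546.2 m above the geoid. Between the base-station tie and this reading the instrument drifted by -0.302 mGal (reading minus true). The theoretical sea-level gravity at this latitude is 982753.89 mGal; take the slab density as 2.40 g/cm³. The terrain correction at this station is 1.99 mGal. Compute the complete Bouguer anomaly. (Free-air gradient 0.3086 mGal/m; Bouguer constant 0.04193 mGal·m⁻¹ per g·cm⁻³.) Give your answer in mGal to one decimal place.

-75.5

Drift-corrected reading = 982354.54 − (-0.302) = 982354.842 mGal
Free-air correction = 0.3086 × 1546.2 = 477.16 mGal
Free-air anomaly = 982354.842 − 982753.89 + (477.16) = 78.112 mGal
Bouguer slab correction = 0.04193 × 2.40 × 1546.2 = 155.60 mGal
Simple Bouguer anomaly = 78.112 − (155.60) = -77.488 mGal
Complete Bouguer anomaly = -77.488 + 1.99 = -75.498 mGal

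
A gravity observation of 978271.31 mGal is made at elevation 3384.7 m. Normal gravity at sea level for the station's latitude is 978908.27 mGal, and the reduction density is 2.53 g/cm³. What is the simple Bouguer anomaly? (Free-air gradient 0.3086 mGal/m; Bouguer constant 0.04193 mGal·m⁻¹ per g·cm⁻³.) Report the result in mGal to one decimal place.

Free-air correction = 0.3086 × 3384.7 = 1044.52 mGal
Free-air anomaly = 978271.31 − 978908.27 + (1044.52) = 407.56 mGal
Bouguer slab correction = 0.04193 × 2.53 × 3384.7 = 359.06 mGal
Simple Bouguer anomaly = 407.56 − (359.06) = 48.50 mGal

48.5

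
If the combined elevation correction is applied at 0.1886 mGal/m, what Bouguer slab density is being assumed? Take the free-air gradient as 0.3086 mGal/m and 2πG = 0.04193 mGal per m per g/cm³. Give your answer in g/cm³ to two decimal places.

2.86

0.1886 = 0.3086 − 0.04193 × ρ
ρ = (0.3086 − 0.1886) / 0.04193 = 2.86 g/cm³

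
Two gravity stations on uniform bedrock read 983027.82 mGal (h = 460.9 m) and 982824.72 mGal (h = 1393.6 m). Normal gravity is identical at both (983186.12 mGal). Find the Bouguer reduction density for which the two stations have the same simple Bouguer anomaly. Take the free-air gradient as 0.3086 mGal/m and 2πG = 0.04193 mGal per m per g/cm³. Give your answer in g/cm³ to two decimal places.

Δg_obs = 982824.72 − 983027.82 = -203.10 mGal over Δh = 1393.6 − 460.9 = 932.7 m
Equal Bouguer anomalies ⇒ Δg_obs + (0.3086 − 0.04193ρ)·Δh = 0
0.3086 − 0.04193ρ = −Δg_obs/Δh = 0.21775
ρ = (0.3086 − 0.21775) / 0.04193 = 2.17 g/cm³

2.17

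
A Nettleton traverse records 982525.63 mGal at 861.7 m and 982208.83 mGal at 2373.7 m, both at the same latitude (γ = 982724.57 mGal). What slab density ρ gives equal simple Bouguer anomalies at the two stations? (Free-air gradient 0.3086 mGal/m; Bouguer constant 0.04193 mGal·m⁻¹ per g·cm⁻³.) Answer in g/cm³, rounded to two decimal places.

Δg_obs = 982208.83 − 982525.63 = -316.80 mGal over Δh = 2373.7 − 861.7 = 1512.0 m
Equal Bouguer anomalies ⇒ Δg_obs + (0.3086 − 0.04193ρ)·Δh = 0
0.3086 − 0.04193ρ = −Δg_obs/Δh = 0.20952
ρ = (0.3086 − 0.20952) / 0.04193 = 2.36 g/cm³

2.36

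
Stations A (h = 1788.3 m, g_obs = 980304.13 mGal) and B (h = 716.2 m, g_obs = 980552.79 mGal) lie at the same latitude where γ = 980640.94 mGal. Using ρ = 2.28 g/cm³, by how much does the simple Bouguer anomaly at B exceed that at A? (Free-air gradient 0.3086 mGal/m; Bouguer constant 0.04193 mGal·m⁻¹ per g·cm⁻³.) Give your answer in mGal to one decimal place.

20.3

Δg_SB(A) = 980304.13 − 980640.94 + 0.3086×1788.3 − 0.04193×2.28×1788.3 = 44.10 mGal
Δg_SB(B) = 980552.79 − 980640.94 + 0.3086×716.2 − 0.04193×2.28×716.2 = 64.40 mGal
Difference = 64.40 − (44.10) = 20.30 mGal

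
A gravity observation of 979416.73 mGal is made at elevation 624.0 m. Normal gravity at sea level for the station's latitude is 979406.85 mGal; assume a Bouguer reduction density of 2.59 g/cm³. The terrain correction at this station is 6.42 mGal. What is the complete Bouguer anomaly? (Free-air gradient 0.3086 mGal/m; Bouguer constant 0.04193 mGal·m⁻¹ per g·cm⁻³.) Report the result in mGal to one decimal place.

Free-air correction = 0.3086 × 624.0 = 192.57 mGal
Free-air anomaly = 979416.73 − 979406.85 + (192.57) = 202.45 mGal
Bouguer slab correction = 0.04193 × 2.59 × 624.0 = 67.77 mGal
Simple Bouguer anomaly = 202.45 − (67.77) = 134.68 mGal
Complete Bouguer anomaly = 134.68 + 6.42 = 141.10 mGal

141.1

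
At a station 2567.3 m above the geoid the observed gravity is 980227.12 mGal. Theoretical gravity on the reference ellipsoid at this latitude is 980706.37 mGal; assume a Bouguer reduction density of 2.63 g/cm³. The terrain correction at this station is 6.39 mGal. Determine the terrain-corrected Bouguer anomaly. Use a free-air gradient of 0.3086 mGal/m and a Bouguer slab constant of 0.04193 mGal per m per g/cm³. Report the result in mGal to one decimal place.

36.3

Free-air correction = 0.3086 × 2567.3 = 792.27 mGal
Free-air anomaly = 980227.12 − 980706.37 + (792.27) = 313.02 mGal
Bouguer slab correction = 0.04193 × 2.63 × 2567.3 = 283.11 mGal
Simple Bouguer anomaly = 313.02 − (283.11) = 29.91 mGal
Complete Bouguer anomaly = 29.91 + 6.39 = 36.30 mGal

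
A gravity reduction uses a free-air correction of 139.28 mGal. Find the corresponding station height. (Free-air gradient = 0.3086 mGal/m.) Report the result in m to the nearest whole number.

h = 139.28 / 0.3086 = 451.33 m

451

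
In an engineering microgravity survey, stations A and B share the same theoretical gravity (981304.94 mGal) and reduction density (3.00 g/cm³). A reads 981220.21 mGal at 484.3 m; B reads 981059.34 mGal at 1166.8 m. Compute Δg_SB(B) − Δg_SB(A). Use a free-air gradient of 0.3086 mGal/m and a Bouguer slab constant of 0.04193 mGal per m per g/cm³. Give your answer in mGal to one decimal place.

Δg_SB(A) = 981220.21 − 981304.94 + 0.3086×484.3 − 0.04193×3.00×484.3 = 3.80 mGal
Δg_SB(B) = 981059.34 − 981304.94 + 0.3086×1166.8 − 0.04193×3.00×1166.8 = -32.30 mGal
Difference = -32.30 − (3.80) = -36.10 mGal

-36.1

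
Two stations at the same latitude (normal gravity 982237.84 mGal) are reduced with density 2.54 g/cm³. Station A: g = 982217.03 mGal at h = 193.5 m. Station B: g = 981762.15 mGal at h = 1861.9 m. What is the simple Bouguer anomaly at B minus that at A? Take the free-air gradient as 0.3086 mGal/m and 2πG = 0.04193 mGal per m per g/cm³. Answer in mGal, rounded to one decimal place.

Δg_SB(A) = 982217.03 − 982237.84 + 0.3086×193.5 − 0.04193×2.54×193.5 = 18.30 mGal
Δg_SB(B) = 981762.15 − 982237.84 + 0.3086×1861.9 − 0.04193×2.54×1861.9 = -99.40 mGal
Difference = -99.40 − (18.30) = -117.70 mGal

-117.7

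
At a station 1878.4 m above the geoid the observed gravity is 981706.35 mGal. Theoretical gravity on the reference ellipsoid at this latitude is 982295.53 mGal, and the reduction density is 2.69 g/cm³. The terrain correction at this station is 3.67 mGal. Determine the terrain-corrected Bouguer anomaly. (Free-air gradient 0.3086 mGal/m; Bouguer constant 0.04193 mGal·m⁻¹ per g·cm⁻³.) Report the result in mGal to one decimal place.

-217.7

Free-air correction = 0.3086 × 1878.4 = 579.67 mGal
Free-air anomaly = 981706.35 − 982295.53 + (579.67) = -9.51 mGal
Bouguer slab correction = 0.04193 × 2.69 × 1878.4 = 211.87 mGal
Simple Bouguer anomaly = -9.51 − (211.87) = -221.38 mGal
Complete Bouguer anomaly = -221.38 + 3.67 = -217.71 mGal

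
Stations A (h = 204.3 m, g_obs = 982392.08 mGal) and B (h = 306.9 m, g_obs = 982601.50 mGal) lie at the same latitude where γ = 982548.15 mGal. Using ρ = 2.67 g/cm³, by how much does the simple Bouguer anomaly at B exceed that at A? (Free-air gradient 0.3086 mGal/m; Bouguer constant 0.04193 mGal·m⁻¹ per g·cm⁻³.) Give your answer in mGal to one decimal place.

Δg_SB(A) = 982392.08 − 982548.15 + 0.3086×204.3 − 0.04193×2.67×204.3 = -115.90 mGal
Δg_SB(B) = 982601.50 − 982548.15 + 0.3086×306.9 − 0.04193×2.67×306.9 = 113.70 mGal
Difference = 113.70 − (-115.90) = 229.60 mGal

229.6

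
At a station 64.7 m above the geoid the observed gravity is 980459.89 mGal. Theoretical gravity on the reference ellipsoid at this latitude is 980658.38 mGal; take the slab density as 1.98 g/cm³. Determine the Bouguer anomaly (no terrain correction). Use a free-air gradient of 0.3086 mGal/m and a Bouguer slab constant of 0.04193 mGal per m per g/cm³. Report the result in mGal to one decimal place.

Free-air correction = 0.3086 × 64.7 = 19.97 mGal
Free-air anomaly = 980459.89 − 980658.38 + (19.97) = -178.52 mGal
Bouguer slab correction = 0.04193 × 1.98 × 64.7 = 5.37 mGal
Simple Bouguer anomaly = -178.52 − (5.37) = -183.89 mGal

-183.9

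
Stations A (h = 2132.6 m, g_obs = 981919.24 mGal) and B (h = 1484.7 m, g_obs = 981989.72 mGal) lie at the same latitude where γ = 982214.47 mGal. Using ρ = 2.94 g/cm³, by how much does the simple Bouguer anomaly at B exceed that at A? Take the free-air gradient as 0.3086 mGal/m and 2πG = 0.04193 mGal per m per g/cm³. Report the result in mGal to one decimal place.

Δg_SB(A) = 981919.24 − 982214.47 + 0.3086×2132.6 − 0.04193×2.94×2132.6 = 100.00 mGal
Δg_SB(B) = 981989.72 − 982214.47 + 0.3086×1484.7 − 0.04193×2.94×1484.7 = 50.40 mGal
Difference = 50.40 − (100.00) = -49.60 mGal

-49.6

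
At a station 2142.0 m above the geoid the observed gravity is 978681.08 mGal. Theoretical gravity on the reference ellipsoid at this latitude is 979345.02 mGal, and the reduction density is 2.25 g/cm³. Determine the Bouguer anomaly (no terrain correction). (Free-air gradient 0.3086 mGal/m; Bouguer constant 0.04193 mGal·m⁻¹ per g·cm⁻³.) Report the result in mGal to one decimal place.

Free-air correction = 0.3086 × 2142.0 = 661.02 mGal
Free-air anomaly = 978681.08 − 979345.02 + (661.02) = -2.92 mGal
Bouguer slab correction = 0.04193 × 2.25 × 2142.0 = 202.08 mGal
Simple Bouguer anomaly = -2.92 − (202.08) = -205.00 mGal

-205.0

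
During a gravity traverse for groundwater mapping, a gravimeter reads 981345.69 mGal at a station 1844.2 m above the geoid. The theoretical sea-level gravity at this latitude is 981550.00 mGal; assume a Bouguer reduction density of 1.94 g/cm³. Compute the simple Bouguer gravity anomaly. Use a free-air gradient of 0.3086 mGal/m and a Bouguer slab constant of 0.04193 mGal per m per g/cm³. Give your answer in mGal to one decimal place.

Free-air correction = 0.3086 × 1844.2 = 569.12 mGal
Free-air anomaly = 981345.69 − 981550.00 + (569.12) = 364.81 mGal
Bouguer slab correction = 0.04193 × 1.94 × 1844.2 = 150.01 mGal
Simple Bouguer anomaly = 364.81 − (150.01) = 214.80 mGal

214.8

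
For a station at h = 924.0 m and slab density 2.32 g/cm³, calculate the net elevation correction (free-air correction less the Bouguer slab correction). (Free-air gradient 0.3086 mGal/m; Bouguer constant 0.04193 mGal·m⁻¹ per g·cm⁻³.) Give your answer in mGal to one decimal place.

Combined gradient = 0.3086 − 0.04193 × 2.32 = 0.2113224 mGal/m
Combined elevation correction = 0.2113224 × 924.0 = 195.3 mGal

195.3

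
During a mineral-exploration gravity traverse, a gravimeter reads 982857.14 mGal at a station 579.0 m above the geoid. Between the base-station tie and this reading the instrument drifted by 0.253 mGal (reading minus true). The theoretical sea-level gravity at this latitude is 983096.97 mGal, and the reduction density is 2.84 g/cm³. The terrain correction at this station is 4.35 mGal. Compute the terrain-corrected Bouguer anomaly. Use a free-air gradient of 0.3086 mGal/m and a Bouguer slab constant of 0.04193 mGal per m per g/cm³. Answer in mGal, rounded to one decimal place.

Drift-corrected reading = 982857.14 − (0.253) = 982856.887 mGal
Free-air correction = 0.3086 × 579.0 = 178.68 mGal
Free-air anomaly = 982856.887 − 983096.97 + (178.68) = -61.403 mGal
Bouguer slab correction = 0.04193 × 2.84 × 579.0 = 68.95 mGal
Simple Bouguer anomaly = -61.403 − (68.95) = -130.353 mGal
Complete Bouguer anomaly = -130.353 + 4.35 = -126.003 mGal

-126.0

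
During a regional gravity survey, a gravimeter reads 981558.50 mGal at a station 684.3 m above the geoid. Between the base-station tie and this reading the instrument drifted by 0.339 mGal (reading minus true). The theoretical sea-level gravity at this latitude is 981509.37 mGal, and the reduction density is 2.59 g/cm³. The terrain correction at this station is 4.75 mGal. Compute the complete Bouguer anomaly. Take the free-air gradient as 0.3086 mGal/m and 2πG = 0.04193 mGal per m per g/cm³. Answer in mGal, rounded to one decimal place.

190.4

Drift-corrected reading = 981558.50 − (0.339) = 981558.161 mGal
Free-air correction = 0.3086 × 684.3 = 211.17 mGal
Free-air anomaly = 981558.161 − 981509.37 + (211.17) = 259.961 mGal
Bouguer slab correction = 0.04193 × 2.59 × 684.3 = 74.31 mGal
Simple Bouguer anomaly = 259.961 − (74.31) = 185.651 mGal
Complete Bouguer anomaly = 185.651 + 4.75 = 190.401 mGal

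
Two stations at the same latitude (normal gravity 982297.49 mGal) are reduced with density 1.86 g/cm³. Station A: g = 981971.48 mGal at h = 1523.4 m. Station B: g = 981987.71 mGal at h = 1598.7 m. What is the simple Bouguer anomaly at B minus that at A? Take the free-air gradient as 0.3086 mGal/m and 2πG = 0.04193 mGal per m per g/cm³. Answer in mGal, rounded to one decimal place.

Δg_SB(A) = 981971.48 − 982297.49 + 0.3086×1523.4 − 0.04193×1.86×1523.4 = 25.30 mGal
Δg_SB(B) = 981987.71 − 982297.49 + 0.3086×1598.7 − 0.04193×1.86×1598.7 = 58.90 mGal
Difference = 58.90 − (25.30) = 33.60 mGal

33.6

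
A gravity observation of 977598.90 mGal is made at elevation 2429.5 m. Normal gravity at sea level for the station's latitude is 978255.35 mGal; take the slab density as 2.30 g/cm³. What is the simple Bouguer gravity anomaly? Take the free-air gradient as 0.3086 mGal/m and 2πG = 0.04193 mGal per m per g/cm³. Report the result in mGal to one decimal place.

-141.0

Free-air correction = 0.3086 × 2429.5 = 749.74 mGal
Free-air anomaly = 977598.90 − 978255.35 + (749.74) = 93.29 mGal
Bouguer slab correction = 0.04193 × 2.30 × 2429.5 = 234.30 mGal
Simple Bouguer anomaly = 93.29 − (234.30) = -141.01 mGal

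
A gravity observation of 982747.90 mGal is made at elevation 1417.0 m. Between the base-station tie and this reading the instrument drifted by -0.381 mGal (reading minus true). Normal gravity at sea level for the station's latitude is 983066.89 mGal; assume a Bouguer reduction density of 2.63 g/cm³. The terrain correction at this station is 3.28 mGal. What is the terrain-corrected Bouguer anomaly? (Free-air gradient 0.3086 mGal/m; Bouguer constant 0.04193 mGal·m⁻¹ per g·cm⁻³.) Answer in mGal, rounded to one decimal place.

-34.3

Drift-corrected reading = 982747.90 − (-0.381) = 982748.281 mGal
Free-air correction = 0.3086 × 1417.0 = 437.29 mGal
Free-air anomaly = 982748.281 − 983066.89 + (437.29) = 118.681 mGal
Bouguer slab correction = 0.04193 × 2.63 × 1417.0 = 156.26 mGal
Simple Bouguer anomaly = 118.681 − (156.26) = -37.579 mGal
Complete Bouguer anomaly = -37.579 + 3.28 = -34.299 mGal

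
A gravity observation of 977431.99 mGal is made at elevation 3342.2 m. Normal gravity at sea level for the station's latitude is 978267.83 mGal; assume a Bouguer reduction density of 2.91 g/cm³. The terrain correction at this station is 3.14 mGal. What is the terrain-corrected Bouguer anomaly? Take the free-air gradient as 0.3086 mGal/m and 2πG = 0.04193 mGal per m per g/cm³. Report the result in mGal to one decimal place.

-209.1

Free-air correction = 0.3086 × 3342.2 = 1031.40 mGal
Free-air anomaly = 977431.99 − 978267.83 + (1031.40) = 195.56 mGal
Bouguer slab correction = 0.04193 × 2.91 × 3342.2 = 407.80 mGal
Simple Bouguer anomaly = 195.56 − (407.80) = -212.24 mGal
Complete Bouguer anomaly = -212.24 + 3.14 = -209.10 mGal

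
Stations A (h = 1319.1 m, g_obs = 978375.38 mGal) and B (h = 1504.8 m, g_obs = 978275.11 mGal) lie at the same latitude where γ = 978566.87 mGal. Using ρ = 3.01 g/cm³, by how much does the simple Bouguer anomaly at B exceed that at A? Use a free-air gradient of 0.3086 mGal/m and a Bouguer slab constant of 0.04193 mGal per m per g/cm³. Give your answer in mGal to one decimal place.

-66.4

Δg_SB(A) = 978375.38 − 978566.87 + 0.3086×1319.1 − 0.04193×3.01×1319.1 = 49.10 mGal
Δg_SB(B) = 978275.11 − 978566.87 + 0.3086×1504.8 − 0.04193×3.01×1504.8 = -17.30 mGal
Difference = -17.30 − (49.10) = -66.40 mGal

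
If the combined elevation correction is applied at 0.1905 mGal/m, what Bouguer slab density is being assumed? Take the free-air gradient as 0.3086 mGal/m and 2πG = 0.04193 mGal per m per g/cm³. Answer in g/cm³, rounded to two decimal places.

2.82

0.1905 = 0.3086 − 0.04193 × ρ
ρ = (0.3086 − 0.1905) / 0.04193 = 2.82 g/cm³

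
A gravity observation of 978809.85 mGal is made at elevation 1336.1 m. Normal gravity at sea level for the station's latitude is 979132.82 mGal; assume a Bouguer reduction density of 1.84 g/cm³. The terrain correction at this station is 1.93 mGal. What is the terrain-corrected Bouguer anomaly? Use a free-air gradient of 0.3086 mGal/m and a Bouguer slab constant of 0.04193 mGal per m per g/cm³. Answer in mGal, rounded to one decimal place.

Free-air correction = 0.3086 × 1336.1 = 412.32 mGal
Free-air anomaly = 978809.85 − 979132.82 + (412.32) = 89.35 mGal
Bouguer slab correction = 0.04193 × 1.84 × 1336.1 = 103.08 mGal
Simple Bouguer anomaly = 89.35 − (103.08) = -13.73 mGal
Complete Bouguer anomaly = -13.73 + 1.93 = -11.80 mGal

-11.8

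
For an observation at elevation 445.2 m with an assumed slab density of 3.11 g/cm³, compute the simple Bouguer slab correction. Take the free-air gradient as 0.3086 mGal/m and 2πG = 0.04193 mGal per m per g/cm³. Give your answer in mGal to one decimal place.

Bouguer slab correction = 0.04193 × 3.11 × 445.2 = 58.1 mGal

58.1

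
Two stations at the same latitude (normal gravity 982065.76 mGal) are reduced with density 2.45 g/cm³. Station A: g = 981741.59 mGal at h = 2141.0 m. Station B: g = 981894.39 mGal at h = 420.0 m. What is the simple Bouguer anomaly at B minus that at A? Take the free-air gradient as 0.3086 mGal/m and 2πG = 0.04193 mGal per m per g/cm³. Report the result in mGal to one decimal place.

Δg_SB(A) = 981741.59 − 982065.76 + 0.3086×2141.0 − 0.04193×2.45×2141.0 = 116.60 mGal
Δg_SB(B) = 981894.39 − 982065.76 + 0.3086×420.0 − 0.04193×2.45×420.0 = -84.90 mGal
Difference = -84.90 − (116.60) = -201.50 mGal

-201.5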